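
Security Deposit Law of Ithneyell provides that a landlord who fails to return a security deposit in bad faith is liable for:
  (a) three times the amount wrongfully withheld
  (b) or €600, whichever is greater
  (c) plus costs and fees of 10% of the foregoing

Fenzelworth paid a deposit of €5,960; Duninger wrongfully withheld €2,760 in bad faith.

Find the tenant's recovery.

€9,108

Trebled: 3 × €2,760 = €8,280
Minimum €600: €8,280 meets the minimum, no increase.
Costs and fees: 10% of €8,280 = €828
Total recovery: €8,280 + €828 = €9,108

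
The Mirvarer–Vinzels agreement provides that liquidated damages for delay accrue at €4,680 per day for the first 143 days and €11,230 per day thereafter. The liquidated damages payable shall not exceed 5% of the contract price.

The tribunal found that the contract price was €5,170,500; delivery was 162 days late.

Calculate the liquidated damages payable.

First 143 days: 143 × €4,680 = €669,240
Remaining days: (162 − 143) × €11,230 = €213,370
Accrued per-day damages: €669,240 + €213,370 = €882,610
Cap: 5% of €5,170,500 = €258,525
Cap at €258,525: €882,610 exceeds the cap → €258,525

€258,525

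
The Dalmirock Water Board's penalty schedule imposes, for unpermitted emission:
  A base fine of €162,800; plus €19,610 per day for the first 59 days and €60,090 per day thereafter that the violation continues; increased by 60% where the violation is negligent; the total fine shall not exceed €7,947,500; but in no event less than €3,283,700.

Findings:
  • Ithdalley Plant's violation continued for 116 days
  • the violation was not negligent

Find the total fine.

First 59 days: 59 × €19,610 = €1,156,990
Remaining days: (116 − 59) × €60,090 = €3,425,130
Per-day component: €1,156,990 + €3,425,130 = €4,582,120
Base plus per-day: €162,800 + €4,582,120 = €4,744,920
The violation was not negligent: no 60% increase.
Cap at €7,947,500: €4,744,920 is within the cap, no reduction.
Minimum €3,283,700: €4,744,920 meets the minimum, no increase.

€4,744,920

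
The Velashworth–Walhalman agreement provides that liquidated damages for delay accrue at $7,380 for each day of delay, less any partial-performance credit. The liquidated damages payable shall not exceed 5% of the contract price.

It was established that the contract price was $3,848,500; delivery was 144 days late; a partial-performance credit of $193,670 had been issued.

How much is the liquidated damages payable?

Per-day damages: 144 × $7,380 = $1,062,720
Less partial-performance credit: $1,062,720 − $193,670 = $869,050
Cap: 5% of $3,848,500 = $192,425
Cap at $192,425: $869,050 exceeds the cap → $192,425

$192,425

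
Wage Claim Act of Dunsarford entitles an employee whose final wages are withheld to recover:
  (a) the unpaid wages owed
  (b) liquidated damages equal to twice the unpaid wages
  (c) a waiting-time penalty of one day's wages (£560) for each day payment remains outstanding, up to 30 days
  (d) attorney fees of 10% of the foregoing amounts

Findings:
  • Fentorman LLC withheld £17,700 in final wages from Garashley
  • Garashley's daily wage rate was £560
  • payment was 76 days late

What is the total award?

£76,890

Doubled: 2 × £17,700 = £35,400
Penalty days: min(76, 30) = 30
Waiting-time penalty: 30 × £560 = £16,800
Subtotal: £17,700 + £35,400 + £16,800 = £69,900
Attorney fees: 10% of £69,900 = £6,990
Total award: £69,900 + £6,990 = £76,890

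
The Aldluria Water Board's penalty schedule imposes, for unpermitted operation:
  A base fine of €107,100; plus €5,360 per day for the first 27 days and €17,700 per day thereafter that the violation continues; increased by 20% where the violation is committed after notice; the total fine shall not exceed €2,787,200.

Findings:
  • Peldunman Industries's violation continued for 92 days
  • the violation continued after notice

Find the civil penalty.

€1,682,784

First 27 days: 27 × €5,360 = €144,720
Remaining days: (92 − 27) × €17,700 = €1,150,500
Per-day component: €144,720 + €1,150,500 = €1,295,220
Base plus per-day: €107,100 + €1,295,220 = €1,402,320
Enhancement: 20% of €1,402,320 = €280,464
Enhanced fine: €1,402,320 + €280,464 = €1,682,784
Cap at €2,787,200: €1,682,784 is within the cap, no reduction.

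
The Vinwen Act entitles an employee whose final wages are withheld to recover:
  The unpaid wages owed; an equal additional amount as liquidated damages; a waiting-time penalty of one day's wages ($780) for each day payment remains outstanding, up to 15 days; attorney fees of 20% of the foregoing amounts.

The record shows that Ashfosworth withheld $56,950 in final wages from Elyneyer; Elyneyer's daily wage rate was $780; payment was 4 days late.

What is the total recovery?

$140,424

Liquidated damages (equal amount): $56,950
Penalty days: min(4, 15) = 4
Waiting-time penalty: 4 × $780 = $3,120
Subtotal: $56,950 + $56,950 + $3,120 = $117,020
Attorney fees: 20% of $117,020 = $23,404
Total award: $117,020 + $23,404 = $140,424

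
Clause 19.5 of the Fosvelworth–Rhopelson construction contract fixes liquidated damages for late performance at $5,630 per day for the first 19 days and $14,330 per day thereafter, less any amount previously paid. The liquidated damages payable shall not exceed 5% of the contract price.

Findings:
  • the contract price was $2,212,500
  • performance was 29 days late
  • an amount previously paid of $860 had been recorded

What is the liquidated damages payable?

Liquidated damages: $110,625

First 19 days: 19 × $5,630 = $106,970
Remaining days: (29 − 19) × $14,330 = $143,300
Accrued per-day damages: $106,970 + $143,300 = $250,270
Less amount previously paid: $250,270 − $860 = $249,410
Cap: 5% of $2,212,500 = $110,625
Cap at $110,625: $249,410 exceeds the cap → $110,625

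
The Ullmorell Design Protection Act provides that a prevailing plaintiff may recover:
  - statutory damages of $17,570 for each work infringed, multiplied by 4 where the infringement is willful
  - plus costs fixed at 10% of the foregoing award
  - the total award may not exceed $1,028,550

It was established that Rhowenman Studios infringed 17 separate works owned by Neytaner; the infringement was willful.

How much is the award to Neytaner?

$1,028,550

Statutory damages: 17 × $17,570 = $298,690
Multiplied by 4: 4 × $298,690 = $1,194,760
Costs: 10% of $1,194,760 = $119,476
Award plus costs: $1,194,760 + $119,476 = $1,314,236
Cap at $1,028,550: $1,314,236 exceeds the cap → $1,028,550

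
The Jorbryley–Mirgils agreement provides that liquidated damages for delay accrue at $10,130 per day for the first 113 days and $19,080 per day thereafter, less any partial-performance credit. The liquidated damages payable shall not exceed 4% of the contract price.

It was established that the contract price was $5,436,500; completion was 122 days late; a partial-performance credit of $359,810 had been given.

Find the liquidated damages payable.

First 113 days: 113 × $10,130 = $1,144,690
Remaining days: (122 − 113) × $19,080 = $171,720
Accrued per-day damages: $1,144,690 + $171,720 = $1,316,410
Less partial-performance credit: $1,316,410 − $359,810 = $956,600
Cap: 4% of $5,436,500 = $217,460
Cap at $217,460: $956,600 exceeds the cap → $217,460

Liquidated damages: $217,460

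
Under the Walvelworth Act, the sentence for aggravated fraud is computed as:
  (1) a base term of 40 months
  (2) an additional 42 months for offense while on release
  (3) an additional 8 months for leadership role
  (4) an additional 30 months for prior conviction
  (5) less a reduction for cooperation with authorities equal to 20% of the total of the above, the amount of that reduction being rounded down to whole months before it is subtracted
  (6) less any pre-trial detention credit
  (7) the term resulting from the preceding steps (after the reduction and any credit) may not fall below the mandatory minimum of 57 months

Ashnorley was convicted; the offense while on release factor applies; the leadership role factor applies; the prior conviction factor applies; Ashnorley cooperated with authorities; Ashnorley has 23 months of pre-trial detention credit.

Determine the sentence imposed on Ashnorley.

Offense while on release enhancement: +42 months
Leadership role enhancement: +8 months
Prior conviction enhancement: +30 months
Adjusted term: 40 months + 42 months + 8 months + 30 months = 120 months
Cooperation with authorities reduction: 20% of 120 months = 24 months (rounded down)
After reduction: 120 − 24 = 96 months
Less pre-trial detention credit: 96 months − 23 months = 73 months
Minimum 57 months: 73 months meets the minimum, no increase.

Sentence: 73 months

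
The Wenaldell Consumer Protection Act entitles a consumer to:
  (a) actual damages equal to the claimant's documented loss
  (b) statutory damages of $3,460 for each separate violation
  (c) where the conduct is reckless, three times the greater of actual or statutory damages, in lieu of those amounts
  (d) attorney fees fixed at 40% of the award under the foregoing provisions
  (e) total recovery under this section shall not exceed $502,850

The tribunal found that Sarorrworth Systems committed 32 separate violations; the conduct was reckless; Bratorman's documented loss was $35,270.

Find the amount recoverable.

$465,024

Statutory damages: 32 × $3,460 = $110,720
Greater of actual damages ($35,270) or statutory damages ($110,720): $110,720
Trebled: 3 × $110,720 = $332,160
Attorney fees: 40% of $332,160 = $132,864
Total before cap: $332,160 + $132,864 = $465,024
Cap at $502,850: $465,024 is within the cap, no reduction.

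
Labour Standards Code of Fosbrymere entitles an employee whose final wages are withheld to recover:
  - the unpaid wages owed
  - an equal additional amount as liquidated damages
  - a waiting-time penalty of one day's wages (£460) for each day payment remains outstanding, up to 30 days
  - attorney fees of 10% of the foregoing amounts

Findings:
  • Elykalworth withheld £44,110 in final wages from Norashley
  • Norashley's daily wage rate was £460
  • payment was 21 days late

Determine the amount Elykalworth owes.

Total award: £107,668

Liquidated damages (equal amount): £44,110
Penalty days: min(21, 30) = 21
Waiting-time penalty: 21 × £460 = £9,660
Subtotal: £44,110 + £44,110 + £9,660 = £97,880
Attorney fees: 10% of £97,880 = £9,788
Total award: £97,880 + £9,788 = £107,668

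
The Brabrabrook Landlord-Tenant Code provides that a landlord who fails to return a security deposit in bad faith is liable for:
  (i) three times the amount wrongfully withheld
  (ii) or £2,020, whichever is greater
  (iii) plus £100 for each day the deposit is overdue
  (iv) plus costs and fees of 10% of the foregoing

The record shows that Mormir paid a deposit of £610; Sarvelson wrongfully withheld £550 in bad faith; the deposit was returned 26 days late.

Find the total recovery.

Recovery: £5,082

Trebled: 3 × £550 = £1,650
Minimum £2,020: £1,650 is below the minimum → £2,020
Late-return penalty: 26 × £100 = £2,600
Damages plus late penalty: £2,020 + £2,600 = £4,620
Costs and fees: 10% of £4,620 = £462
Total recovery: £4,620 + £462 = £5,082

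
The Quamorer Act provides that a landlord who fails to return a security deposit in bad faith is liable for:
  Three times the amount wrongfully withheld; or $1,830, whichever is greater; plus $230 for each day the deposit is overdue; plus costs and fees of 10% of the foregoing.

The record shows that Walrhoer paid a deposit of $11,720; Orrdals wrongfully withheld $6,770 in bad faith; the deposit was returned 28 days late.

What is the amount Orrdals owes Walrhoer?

Trebled: 3 × $6,770 = $20,310
Minimum $1,830: $20,310 meets the minimum, no increase.
Late-return penalty: 28 × $230 = $6,440
Damages plus late penalty: $20,310 + $6,440 = $26,750
Costs and fees: 10% of $26,750 = $2,675
Total recovery: $26,750 + $2,675 = $29,425

$29,425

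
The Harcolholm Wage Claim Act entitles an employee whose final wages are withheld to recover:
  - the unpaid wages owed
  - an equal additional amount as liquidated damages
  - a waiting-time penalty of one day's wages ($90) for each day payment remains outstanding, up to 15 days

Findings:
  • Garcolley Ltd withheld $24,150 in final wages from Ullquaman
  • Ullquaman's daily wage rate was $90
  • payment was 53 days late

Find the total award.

$49,650

Liquidated damages (equal amount): $24,150
Penalty days: min(53, 15) = 15
Waiting-time penalty: 15 × $90 = $1,350
Total award: $24,150 + $24,150 + $1,350 = $49,650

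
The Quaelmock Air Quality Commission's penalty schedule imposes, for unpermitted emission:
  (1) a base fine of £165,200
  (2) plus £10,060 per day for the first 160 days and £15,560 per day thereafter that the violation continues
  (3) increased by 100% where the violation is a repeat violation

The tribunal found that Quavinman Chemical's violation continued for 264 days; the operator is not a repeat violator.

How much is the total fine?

Civil penalty: £3,393,040

First 160 days: 160 × £10,060 = £1,609,600
Remaining days: (264 − 160) × £15,560 = £1,618,240
Per-day component: £1,609,600 + £1,618,240 = £3,227,840
Base plus per-day: £165,200 + £3,227,840 = £3,393,040
The operator is not a repeat violator: no 100% increase.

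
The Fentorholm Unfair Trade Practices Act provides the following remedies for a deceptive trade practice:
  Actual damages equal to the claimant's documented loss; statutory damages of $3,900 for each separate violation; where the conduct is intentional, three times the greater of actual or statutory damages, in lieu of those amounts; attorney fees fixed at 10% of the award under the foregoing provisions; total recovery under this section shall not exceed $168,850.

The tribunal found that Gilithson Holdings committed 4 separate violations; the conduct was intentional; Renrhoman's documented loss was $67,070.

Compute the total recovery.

Statutory damages: 4 × $3,900 = $15,600
Greater of actual damages ($67,070) or statutory damages ($15,600): $67,070
Trebled: 3 × $67,070 = $201,210
Attorney fees: 10% of $201,210 = $20,121
Total before cap: $201,210 + $20,121 = $221,331
Cap at $168,850: $221,331 exceeds the cap → $168,850

$168,850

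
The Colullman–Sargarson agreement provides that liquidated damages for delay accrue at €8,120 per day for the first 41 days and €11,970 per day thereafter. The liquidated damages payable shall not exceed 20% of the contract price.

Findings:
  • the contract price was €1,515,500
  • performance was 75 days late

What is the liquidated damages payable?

First 41 days: 41 × €8,120 = €332,920
Remaining days: (75 − 41) × €11,970 = €406,980
Accrued per-day damages: €332,920 + €406,980 = €739,900
Cap: 20% of €1,515,500 = €303,100
Cap at €303,100: €739,900 exceeds the cap → €303,100

€303,100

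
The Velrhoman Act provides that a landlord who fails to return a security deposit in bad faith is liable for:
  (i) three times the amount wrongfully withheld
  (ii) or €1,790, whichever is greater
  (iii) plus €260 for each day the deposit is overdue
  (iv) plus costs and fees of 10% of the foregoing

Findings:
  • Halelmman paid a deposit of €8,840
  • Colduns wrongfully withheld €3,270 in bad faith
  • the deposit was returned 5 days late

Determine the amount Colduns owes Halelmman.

Recovery: €12,221

Trebled: 3 × €3,270 = €9,810
Minimum €1,790: €9,810 meets the minimum, no increase.
Late-return penalty: 5 × €260 = €1,300
Damages plus late penalty: €9,810 + €1,300 = €11,110
Costs and fees: 10% of €11,110 = €1,111
Total recovery: €11,110 + €1,111 = €12,221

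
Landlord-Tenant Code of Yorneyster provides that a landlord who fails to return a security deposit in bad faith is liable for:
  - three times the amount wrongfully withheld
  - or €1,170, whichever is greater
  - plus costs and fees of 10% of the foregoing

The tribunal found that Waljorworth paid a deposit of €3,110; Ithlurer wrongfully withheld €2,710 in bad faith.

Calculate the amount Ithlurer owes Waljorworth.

€8,943

Trebled: 3 × €2,710 = €8,130
Minimum €1,170: €8,130 meets the minimum, no increase.
Costs and fees: 10% of €8,130 = €813
Total recovery: €8,130 + €813 = €8,943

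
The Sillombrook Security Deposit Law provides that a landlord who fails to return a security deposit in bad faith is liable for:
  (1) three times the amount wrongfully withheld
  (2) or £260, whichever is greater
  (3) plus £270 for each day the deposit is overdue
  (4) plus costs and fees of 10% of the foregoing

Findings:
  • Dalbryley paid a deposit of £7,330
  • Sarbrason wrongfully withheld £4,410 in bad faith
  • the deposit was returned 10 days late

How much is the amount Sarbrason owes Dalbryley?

Trebled: 3 × £4,410 = £13,230
Minimum £260: £13,230 meets the minimum, no increase.
Late-return penalty: 10 × £270 = £2,700
Damages plus late penalty: £13,230 + £2,700 = £15,930
Costs and fees: 10% of £15,930 = £1,593
Total recovery: £15,930 + £1,593 = £17,523

£17,523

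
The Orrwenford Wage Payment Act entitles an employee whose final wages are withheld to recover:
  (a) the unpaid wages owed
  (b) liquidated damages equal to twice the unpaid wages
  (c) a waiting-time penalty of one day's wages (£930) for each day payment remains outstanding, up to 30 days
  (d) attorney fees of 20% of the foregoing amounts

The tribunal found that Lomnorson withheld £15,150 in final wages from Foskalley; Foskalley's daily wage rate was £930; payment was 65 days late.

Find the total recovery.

Doubled: 2 × £15,150 = £30,300
Penalty days: min(65, 30) = 30
Waiting-time penalty: 30 × £930 = £27,900
Subtotal: £15,150 + £30,300 + £27,900 = £73,350
Attorney fees: 20% of £73,350 = £14,670
Total award: £73,350 + £14,670 = £88,020

£88,020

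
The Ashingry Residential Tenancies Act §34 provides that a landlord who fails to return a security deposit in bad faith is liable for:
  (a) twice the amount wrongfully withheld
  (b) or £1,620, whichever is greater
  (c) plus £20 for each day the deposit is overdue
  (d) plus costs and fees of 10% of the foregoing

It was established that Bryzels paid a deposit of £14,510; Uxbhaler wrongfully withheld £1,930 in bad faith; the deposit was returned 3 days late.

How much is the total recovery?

£4,312

Doubled: 2 × £1,930 = £3,860
Minimum £1,620: £3,860 meets the minimum, no increase.
Late-return penalty: 3 × £20 = £60
Damages plus late penalty: £3,860 + £60 = £3,920
Costs and fees: 10% of £3,920 = £392
Total recovery: £3,920 + £392 = £4,312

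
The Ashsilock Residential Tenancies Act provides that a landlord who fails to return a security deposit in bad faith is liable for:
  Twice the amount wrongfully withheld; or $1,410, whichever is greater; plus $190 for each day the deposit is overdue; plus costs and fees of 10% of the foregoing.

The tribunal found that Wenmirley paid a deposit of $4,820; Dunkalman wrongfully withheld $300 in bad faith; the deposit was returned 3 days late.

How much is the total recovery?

Doubled: 2 × $300 = $600
Minimum $1,410: $600 is below the minimum → $1,410
Late-return penalty: 3 × $190 = $570
Damages plus late penalty: $1,410 + $570 = $1,980
Costs and fees: 10% of $1,980 = $198
Total recovery: $1,980 + $198 = $2,178

$2,178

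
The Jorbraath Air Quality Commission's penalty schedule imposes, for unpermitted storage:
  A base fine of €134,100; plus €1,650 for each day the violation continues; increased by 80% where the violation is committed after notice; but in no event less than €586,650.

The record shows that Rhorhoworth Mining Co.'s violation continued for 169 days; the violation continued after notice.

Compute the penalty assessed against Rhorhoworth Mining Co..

€743,310

Per-day component: 169 × €1,650 = €278,850
Base plus per-day: €134,100 + €278,850 = €412,950
Enhancement: 80% of €412,950 = €330,360
Enhanced fine: €412,950 + €330,360 = €743,310
Minimum €586,650: €743,310 meets the minimum, no increase.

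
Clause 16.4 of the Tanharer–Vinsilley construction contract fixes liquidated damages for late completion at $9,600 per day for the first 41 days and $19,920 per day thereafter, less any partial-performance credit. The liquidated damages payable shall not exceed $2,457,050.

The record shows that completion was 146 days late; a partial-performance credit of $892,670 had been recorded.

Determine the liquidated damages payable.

$1,592,530

First 41 days: 41 × $9,600 = $393,600
Remaining days: (146 − 41) × $19,920 = $2,091,600
Accrued per-day damages: $393,600 + $2,091,600 = $2,485,200
Less partial-performance credit: $2,485,200 − $892,670 = $1,592,530
Cap at $2,457,050: $1,592,530 is within the cap, no reduction.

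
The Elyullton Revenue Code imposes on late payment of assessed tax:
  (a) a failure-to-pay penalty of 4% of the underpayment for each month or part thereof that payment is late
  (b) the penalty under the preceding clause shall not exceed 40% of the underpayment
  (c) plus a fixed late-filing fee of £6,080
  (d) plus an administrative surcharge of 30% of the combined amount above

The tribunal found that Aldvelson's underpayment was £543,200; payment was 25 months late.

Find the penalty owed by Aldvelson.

£290,368

Accrued rate: 4% × 25 = 100%, capped at 40% → 40%
Failure-to-pay penalty: 40% of £543,200 = £217,280
Penalty before surcharge: £217,280 + £6,080 = £223,360
Administrative surcharge: 30% of £223,360 = £67,008
Total penalty: £223,360 + £67,008 = £290,368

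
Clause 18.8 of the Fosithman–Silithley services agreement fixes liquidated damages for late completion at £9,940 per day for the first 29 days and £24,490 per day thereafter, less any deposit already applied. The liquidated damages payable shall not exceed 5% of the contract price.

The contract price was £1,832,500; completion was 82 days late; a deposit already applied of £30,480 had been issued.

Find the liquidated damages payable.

First 29 days: 29 × £9,940 = £288,260
Remaining days: (82 − 29) × £24,490 = £1,297,970
Accrued per-day damages: £288,260 + £1,297,970 = £1,586,230
Less deposit already applied: £1,586,230 − £30,480 = £1,555,750
Cap: 5% of £1,832,500 = £91,625
Cap at £91,625: £1,555,750 exceeds the cap → £91,625

£91,625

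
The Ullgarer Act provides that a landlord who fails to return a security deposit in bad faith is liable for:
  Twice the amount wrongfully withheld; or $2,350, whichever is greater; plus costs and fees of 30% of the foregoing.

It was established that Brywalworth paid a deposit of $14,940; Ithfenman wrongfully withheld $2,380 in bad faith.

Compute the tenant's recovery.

$6,188

Doubled: 2 × $2,380 = $4,760
Minimum $2,350: $4,760 meets the minimum, no increase.
Costs and fees: 30% of $4,760 = $1,428
Total recovery: $4,760 + $1,428 = $6,188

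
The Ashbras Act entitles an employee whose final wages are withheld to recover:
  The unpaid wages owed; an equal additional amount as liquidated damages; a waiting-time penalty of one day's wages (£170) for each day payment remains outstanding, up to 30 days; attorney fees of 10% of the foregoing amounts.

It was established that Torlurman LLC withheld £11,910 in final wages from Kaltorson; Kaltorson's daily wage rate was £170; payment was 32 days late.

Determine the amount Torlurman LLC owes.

Liquidated damages (equal amount): £11,910
Penalty days: min(32, 30) = 30
Waiting-time penalty: 30 × £170 = £5,100
Subtotal: £11,910 + £11,910 + £5,100 = £28,920
Attorney fees: 10% of £28,920 = £2,892
Total award: £28,920 + £2,892 = £31,812

£31,812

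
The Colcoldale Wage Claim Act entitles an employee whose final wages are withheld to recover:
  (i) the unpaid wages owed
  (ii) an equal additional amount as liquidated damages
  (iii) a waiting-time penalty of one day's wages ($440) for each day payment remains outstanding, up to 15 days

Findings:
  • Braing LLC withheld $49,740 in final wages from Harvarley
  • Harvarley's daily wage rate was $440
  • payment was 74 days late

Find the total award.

Liquidated damages (equal amount): $49,740
Penalty days: min(74, 15) = 15
Waiting-time penalty: 15 × $440 = $6,600
Total award: $49,740 + $49,740 + $6,600 = $106,080

$106,080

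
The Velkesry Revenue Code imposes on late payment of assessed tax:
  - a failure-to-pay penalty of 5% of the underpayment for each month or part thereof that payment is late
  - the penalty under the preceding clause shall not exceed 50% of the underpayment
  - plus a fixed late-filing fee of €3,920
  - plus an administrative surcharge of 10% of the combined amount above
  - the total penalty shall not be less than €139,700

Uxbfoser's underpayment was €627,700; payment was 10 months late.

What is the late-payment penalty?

€349,547

Accrued rate: 5% × 10 = 50%, capped at 50% → 50%
Failure-to-pay penalty: 50% of €627,700 = €313,850
Penalty before surcharge: €313,850 + €3,920 = €317,770
Administrative surcharge: 10% of €317,770 = €31,777
Total penalty: €317,770 + €31,777 = €349,547
Minimum €139,700: €349,547 meets the minimum, no increase.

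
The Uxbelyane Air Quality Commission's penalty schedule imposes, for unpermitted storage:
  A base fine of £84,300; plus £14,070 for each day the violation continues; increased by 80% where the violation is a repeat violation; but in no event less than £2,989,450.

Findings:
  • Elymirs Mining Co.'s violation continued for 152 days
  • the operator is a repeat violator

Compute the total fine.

£4,001,292

Per-day component: 152 × £14,070 = £2,138,640
Base plus per-day: £84,300 + £2,138,640 = £2,222,940
Enhancement: 80% of £2,222,940 = £1,778,352
Enhanced fine: £2,222,940 + £1,778,352 = £4,001,292
Minimum £2,989,450: £4,001,292 meets the minimum, no increase.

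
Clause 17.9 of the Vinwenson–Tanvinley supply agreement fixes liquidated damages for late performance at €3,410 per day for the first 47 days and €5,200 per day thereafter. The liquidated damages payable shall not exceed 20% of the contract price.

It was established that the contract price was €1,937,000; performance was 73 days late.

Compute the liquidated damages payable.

€295,470

First 47 days: 47 × €3,410 = €160,270
Remaining days: (73 − 47) × €5,200 = €135,200
Accrued per-day damages: €160,270 + €135,200 = €295,470
Cap: 20% of €1,937,000 = €387,400
Cap at €387,400: €295,470 is within the cap, no reduction.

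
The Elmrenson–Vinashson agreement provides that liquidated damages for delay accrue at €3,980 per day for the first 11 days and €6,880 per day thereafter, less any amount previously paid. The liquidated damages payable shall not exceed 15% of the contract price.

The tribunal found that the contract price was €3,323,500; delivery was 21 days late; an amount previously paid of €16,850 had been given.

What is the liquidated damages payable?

€95,730

First 11 days: 11 × €3,980 = €43,780
Remaining days: (21 − 11) × €6,880 = €68,800
Accrued per-day damages: €43,780 + €68,800 = €112,580
Less amount previously paid: €112,580 − €16,850 = €95,730
Cap: 15% of €3,323,500 = €498,525
Cap at €498,525: €95,730 is within the cap, no reduction.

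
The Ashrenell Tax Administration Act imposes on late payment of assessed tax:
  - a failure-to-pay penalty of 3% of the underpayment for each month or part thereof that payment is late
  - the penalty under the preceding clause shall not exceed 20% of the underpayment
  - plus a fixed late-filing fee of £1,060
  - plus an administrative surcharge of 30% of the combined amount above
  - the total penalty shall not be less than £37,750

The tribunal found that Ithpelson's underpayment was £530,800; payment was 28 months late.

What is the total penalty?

Penalty: £139,386

Accrued rate: 3% × 28 = 84%, capped at 20% → 20%
Failure-to-pay penalty: 20% of £530,800 = £106,160
Penalty before surcharge: £106,160 + £1,060 = £107,220
Administrative surcharge: 30% of £107,220 = £32,166
Total penalty: £107,220 + £32,166 = £139,386
Minimum £37,750: £139,386 meets the minimum, no increase.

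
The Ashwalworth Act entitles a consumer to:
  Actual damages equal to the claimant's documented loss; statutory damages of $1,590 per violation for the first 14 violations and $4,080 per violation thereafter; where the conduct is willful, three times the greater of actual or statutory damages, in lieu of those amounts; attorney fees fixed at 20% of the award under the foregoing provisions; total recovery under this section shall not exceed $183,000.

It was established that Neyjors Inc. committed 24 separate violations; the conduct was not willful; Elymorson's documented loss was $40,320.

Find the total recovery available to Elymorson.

$124,056

First 14 violations: 14 × $1,590 = $22,260
Remaining violations: (24 − 14) × $4,080 = $40,800
Statutory damages: $22,260 + $40,800 = $63,060
Conduct not willful: the in-lieu enhancement does not apply.
Actual plus statutory damages: $40,320 + $63,060 = $103,380
Attorney fees: 20% of $103,380 = $20,676
Total before cap: $103,380 + $20,676 = $124,056
Cap at $183,000: $124,056 is within the cap, no reduction.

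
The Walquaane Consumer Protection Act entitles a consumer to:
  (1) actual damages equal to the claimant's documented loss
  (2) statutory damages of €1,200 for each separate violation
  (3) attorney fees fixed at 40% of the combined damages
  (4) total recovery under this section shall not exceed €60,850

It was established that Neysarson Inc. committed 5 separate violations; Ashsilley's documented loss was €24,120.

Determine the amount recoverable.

€42,168

Statutory damages: 5 × €1,200 = €6,000
Combined damages: €24,120 + €6,000 = €30,120
Attorney fees: 40% of €30,120 = €12,048
Total before cap: €30,120 + €12,048 = €42,168
Cap at €60,850: €42,168 is within the cap, no reduction.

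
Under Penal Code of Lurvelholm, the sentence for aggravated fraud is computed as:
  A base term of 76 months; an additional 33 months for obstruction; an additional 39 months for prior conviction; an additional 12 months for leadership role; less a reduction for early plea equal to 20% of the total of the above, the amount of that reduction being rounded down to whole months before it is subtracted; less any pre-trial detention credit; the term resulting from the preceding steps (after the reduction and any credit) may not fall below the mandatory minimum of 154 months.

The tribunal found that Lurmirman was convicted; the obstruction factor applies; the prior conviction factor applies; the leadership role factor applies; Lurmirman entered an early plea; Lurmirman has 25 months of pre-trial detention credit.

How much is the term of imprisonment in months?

Obstruction enhancement: +33 months
Prior conviction enhancement: +39 months
Leadership role enhancement: +12 months
Adjusted term: 76 months + 33 months + 39 months + 12 months = 160 months
Early plea reduction: 20% of 160 months = 32 months (rounded down)
After reduction: 160 − 32 = 128 months
Less pre-trial detention credit: 128 months − 25 months = 103 months
Minimum 154 months: 103 months is below the minimum → 154 months

154 months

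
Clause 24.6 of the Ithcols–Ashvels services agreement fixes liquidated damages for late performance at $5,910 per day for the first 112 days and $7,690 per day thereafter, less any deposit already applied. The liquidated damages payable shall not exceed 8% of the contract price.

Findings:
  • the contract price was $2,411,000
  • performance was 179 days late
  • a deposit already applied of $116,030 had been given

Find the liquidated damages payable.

First 112 days: 112 × $5,910 = $661,920
Remaining days: (179 − 112) × $7,690 = $515,230
Accrued per-day damages: $661,920 + $515,230 = $1,177,150
Less deposit already applied: $1,177,150 − $116,030 = $1,061,120
Cap: 8% of $2,411,000 = $192,880
Cap at $192,880: $1,061,120 exceeds the cap → $192,880

$192,880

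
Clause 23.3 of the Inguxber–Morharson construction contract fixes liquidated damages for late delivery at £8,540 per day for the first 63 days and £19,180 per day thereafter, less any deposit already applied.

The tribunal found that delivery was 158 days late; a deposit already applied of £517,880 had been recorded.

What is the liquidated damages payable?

£1,842,240

First 63 days: 63 × £8,540 = £538,020
Remaining days: (158 − 63) × £19,180 = £1,822,100
Accrued per-day damages: £538,020 + £1,822,100 = £2,360,120
Less deposit already applied: £2,360,120 − £517,880 = £1,842,240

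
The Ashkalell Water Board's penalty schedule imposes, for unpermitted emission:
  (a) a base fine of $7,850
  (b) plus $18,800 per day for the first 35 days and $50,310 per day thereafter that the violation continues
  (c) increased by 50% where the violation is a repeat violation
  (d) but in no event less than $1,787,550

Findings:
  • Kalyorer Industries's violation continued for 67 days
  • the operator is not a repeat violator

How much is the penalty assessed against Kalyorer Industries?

First 35 days: 35 × $18,800 = $658,000
Remaining days: (67 − 35) × $50,310 = $1,609,920
Per-day component: $658,000 + $1,609,920 = $2,267,920
Base plus per-day: $7,850 + $2,267,920 = $2,275,770
The operator is not a repeat violator: no 50% increase.
Minimum $1,787,550: $2,275,770 meets the minimum, no increase.

Civil penalty: $2,275,770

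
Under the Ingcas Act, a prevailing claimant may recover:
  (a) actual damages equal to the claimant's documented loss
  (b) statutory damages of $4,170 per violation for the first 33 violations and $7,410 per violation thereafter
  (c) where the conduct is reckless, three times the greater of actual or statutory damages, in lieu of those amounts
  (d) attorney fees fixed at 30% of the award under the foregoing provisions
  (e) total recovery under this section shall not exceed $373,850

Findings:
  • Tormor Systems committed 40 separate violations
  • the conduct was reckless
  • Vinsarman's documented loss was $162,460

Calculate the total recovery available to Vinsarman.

First 33 violations: 33 × $4,170 = $137,610
Remaining violations: (40 − 33) × $7,410 = $51,870
Statutory damages: $137,610 + $51,870 = $189,480
Greater of actual damages ($162,460) or statutory damages ($189,480): $189,480
Trebled: 3 × $189,480 = $568,440
Attorney fees: 30% of $568,440 = $170,532
Total before cap: $568,440 + $170,532 = $738,972
Cap at $373,850: $738,972 exceeds the cap → $373,850

$373,850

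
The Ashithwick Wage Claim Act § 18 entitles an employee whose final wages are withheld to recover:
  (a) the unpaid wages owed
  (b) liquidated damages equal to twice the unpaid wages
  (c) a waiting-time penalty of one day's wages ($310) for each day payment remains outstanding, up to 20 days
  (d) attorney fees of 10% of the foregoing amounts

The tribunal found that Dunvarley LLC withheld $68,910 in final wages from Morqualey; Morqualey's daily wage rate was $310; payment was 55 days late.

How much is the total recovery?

$234,223

Doubled: 2 × $68,910 = $137,820
Penalty days: min(55, 20) = 20
Waiting-time penalty: 20 × $310 = $6,200
Subtotal: $68,910 + $137,820 + $6,200 = $212,930
Attorney fees: 10% of $212,930 = $21,293
Total award: $212,930 + $21,293 = $234,223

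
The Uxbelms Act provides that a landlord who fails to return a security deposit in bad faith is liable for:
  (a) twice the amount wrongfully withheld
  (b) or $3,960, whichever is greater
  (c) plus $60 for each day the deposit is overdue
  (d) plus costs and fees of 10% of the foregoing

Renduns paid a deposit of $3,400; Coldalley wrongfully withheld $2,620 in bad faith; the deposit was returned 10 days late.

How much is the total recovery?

$6,424

Doubled: 2 × $2,620 = $5,240
Minimum $3,960: $5,240 meets the minimum, no increase.
Late-return penalty: 10 × $60 = $600
Damages plus late penalty: $5,240 + $600 = $5,840
Costs and fees: 10% of $5,840 = $584
Total recovery: $5,840 + $584 = $6,424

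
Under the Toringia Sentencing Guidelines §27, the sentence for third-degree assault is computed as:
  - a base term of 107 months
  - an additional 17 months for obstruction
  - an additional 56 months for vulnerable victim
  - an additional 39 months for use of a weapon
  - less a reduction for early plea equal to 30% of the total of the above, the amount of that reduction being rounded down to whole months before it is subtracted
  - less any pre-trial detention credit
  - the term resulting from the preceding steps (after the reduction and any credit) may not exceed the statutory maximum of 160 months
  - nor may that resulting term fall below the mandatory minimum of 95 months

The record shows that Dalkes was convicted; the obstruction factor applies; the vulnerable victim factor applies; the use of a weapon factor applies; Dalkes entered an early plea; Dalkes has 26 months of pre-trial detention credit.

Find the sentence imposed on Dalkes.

Obstruction enhancement: +17 months
Vulnerable victim enhancement: +56 months
Use of a weapon enhancement: +39 months
Adjusted term: 107 months + 17 months + 56 months + 39 months = 219 months
Early plea reduction: 30% of 219 months = 65 months (rounded down)
After reduction: 219 − 65 = 154 months
Less pre-trial detention credit: 154 months − 26 months = 128 months
Cap at 160 months: 128 months is within the cap, no reduction.
Minimum 95 months: 128 months meets the minimum, no increase.

Sentence: 128 months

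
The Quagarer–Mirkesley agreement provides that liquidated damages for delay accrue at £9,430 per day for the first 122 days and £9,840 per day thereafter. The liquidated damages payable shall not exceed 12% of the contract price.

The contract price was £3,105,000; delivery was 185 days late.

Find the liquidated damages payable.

First 122 days: 122 × £9,430 = £1,150,460
Remaining days: (185 − 122) × £9,840 = £619,920
Accrued per-day damages: £1,150,460 + £619,920 = £1,770,380
Cap: 12% of £3,105,000 = £372,600
Cap at £372,600: £1,770,380 exceeds the cap → £372,600

£372,600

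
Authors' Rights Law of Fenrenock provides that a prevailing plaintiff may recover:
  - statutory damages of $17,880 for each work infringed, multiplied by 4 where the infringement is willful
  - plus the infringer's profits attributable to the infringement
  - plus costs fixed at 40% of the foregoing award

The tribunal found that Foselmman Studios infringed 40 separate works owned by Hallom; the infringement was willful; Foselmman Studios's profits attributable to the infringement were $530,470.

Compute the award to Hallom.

$4,747,778

Statutory damages: 40 × $17,880 = $715,200
Multiplied by 4: 4 × $715,200 = $2,860,800
Combined award: $2,860,800 + $530,470 = $3,391,270
Costs: 40% of $3,391,270 = $1,356,508
Award plus costs: $3,391,270 + $1,356,508 = $4,747,778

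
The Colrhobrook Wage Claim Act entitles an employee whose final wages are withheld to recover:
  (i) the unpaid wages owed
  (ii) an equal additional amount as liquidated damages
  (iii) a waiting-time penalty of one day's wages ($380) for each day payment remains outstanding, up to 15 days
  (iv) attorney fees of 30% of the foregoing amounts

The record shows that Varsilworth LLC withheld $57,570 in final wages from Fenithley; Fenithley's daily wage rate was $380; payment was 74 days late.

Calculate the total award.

$157,092

Liquidated damages (equal amount): $57,570
Penalty days: min(74, 15) = 15
Waiting-time penalty: 15 × $380 = $5,700
Subtotal: $57,570 + $57,570 + $5,700 = $120,840
Attorney fees: 30% of $120,840 = $36,252
Total award: $120,840 + $36,252 = $157,092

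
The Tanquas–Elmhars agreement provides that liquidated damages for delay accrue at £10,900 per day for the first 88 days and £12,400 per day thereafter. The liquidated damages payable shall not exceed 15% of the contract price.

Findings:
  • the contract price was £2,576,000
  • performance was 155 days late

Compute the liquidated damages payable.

£386,400

First 88 days: 88 × £10,900 = £959,200
Remaining days: (155 − 88) × £12,400 = £830,800
Accrued per-day damages: £959,200 + £830,800 = £1,790,000
Cap: 15% of £2,576,000 = £386,400
Cap at £386,400: £1,790,000 exceeds the cap → £386,400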